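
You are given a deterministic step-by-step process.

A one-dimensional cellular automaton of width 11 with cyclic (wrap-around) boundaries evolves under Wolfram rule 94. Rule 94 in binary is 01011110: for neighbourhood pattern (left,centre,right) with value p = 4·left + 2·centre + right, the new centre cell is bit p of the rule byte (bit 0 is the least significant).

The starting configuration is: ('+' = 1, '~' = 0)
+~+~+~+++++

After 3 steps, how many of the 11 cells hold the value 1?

8

t=0: +~+~+~+++++
t=1: +~+~+~+~~~~
t=2: +~+~+~++~~+
t=3: +~+~+~+++++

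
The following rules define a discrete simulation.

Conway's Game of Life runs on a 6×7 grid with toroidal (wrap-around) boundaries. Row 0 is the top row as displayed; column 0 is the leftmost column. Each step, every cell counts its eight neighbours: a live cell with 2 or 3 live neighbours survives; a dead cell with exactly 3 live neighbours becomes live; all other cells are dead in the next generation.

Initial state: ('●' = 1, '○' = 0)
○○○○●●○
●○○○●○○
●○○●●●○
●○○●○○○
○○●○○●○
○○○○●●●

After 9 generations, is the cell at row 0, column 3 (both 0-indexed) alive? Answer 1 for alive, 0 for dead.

step 0: ○○○○●●○
●○○○●○○
●○○●●●○
●○○●○○○
○○●○○●○
○○○○●●●
step 1: ○○○●○○○
○○○○○○○
●●○●○●○
○●●●○●○
○○○●○●○
○○○●○○●
step 2: ○○○○○○○
○○●○●○○
●●○●○○●
●●○●○●○
○○○●○●●
○○●●○○○
step 3: ○○●○○○○
●●●●○○○
○○○●○●●
○●○●○●○
●●○●○●●
○○●●●○○
step 4: ○○○○●○○
●●○●●○●
○○○●○●●
○●○●○○○
●●○○○●●
●○○○●●●
step 5: ○●○○○○○
●○●●○○●
○●○●○●●
○●○○○○○
○●●○○○○
○●○○●○○
step 6: ○●○●○○○
○○○●●●●
○●○●●●●
○●○○○○○
●●●○○○○
●●○○○○○
step 7: ○●○●○●●
○○○○○○●
○○○●○○●
○○○●●●●
○○●○○○○
○○○○○○○
step 8: ●○○○○●●
○○●○●○●
●○○●○○●
○○●●●●●
○○○●●●○
○○●○○○○
step 9: ●●○●○●●
○●○●●○○
●●○○○○○
●○●○○○○
○○○○○○●
○○○●○○○

1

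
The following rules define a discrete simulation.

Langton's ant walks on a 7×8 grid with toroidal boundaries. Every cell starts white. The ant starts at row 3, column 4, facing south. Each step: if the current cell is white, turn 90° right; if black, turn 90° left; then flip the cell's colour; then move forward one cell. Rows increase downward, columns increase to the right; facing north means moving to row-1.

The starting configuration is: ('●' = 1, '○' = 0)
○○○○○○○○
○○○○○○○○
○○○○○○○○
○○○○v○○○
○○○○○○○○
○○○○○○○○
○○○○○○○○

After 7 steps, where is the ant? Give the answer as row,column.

4,4

gen 0: ○○○○○○○○
○○○○○○○○
○○○○○○○○
○○○○v○○○
○○○○○○○○
○○○○○○○○
○○○○○○○○
gen 1: ○○○○○○○○
○○○○○○○○
○○○○○○○○
○○○<●○○○
○○○○○○○○
○○○○○○○○
○○○○○○○○
gen 2: ○○○○○○○○
○○○○○○○○
○○○^○○○○
○○○●●○○○
○○○○○○○○
○○○○○○○○
○○○○○○○○
gen 3: ○○○○○○○○
○○○○○○○○
○○○●>○○○
○○○●●○○○
○○○○○○○○
○○○○○○○○
○○○○○○○○
gen 4: ○○○○○○○○
○○○○○○○○
○○○●●○○○
○○○●v○○○
○○○○○○○○
○○○○○○○○
○○○○○○○○
gen 5: ○○○○○○○○
○○○○○○○○
○○○●●○○○
○○○●○>○○
○○○○○○○○
○○○○○○○○
○○○○○○○○
gen 6: ○○○○○○○○
○○○○○○○○
○○○●●○○○
○○○●○●○○
○○○○○v○○
○○○○○○○○
○○○○○○○○
gen 7: ○○○○○○○○
○○○○○○○○
○○○●●○○○
○○○●○●○○
○○○○<●○○
○○○○○○○○
○○○○○○○○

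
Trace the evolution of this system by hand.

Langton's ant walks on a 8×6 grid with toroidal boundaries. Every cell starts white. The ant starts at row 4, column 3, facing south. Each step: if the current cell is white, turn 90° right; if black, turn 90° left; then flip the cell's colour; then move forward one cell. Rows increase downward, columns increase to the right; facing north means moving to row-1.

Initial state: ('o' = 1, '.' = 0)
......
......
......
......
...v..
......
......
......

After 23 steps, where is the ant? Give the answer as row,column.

3,5

gen 0: ......
......
......
......
...v..
......
......
......
gen 1: ......
......
......
......
..<o..
......
......
......
gen 2: ......
......
......
..^...
..oo..
......
......
......
gen 3: ......
......
......
..o>..
..oo..
......
......
......
gen 4: ......
......
......
..oo..
..ov..
......
......
......
gen 5: ......
......
......
..oo..
..o.>.
......
......
......
gen 6: ......
......
......
..oo..
..o.o.
....v.
......
......
gen 7: ......
......
......
..oo..
..o.o.
...<o.
......
......
gen 8: ......
......
......
..oo..
..o^o.
...oo.
......
......
gen 9: ......
......
......
..oo..
..oo>.
...oo.
......
......
gen 10: ......
......
......
..oo^.
..oo..
...oo.
......
......
gen 11: ......
......
......
..ooo>
..oo..
...oo.
......
......
gen 12: ......
......
......
..oooo
..oo.v
...oo.
......
......
gen 13: ......
......
......
..oooo
..oo<o
...oo.
......
......
gen 14: ......
......
......
..oo^o
..oooo
...oo.
......
......
gen 15: ......
......
......
..o<.o
..oooo
...oo.
......
......
gen 16: ......
......
......
..o..o
..ovoo
...oo.
......
......
gen 17: ......
......
......
..o..o
..o.>o
...oo.
......
......
gen 18: ......
......
......
..o.^o
..o..o
...oo.
......
......
gen 19: ......
......
......
..o.o>
..o..o
...oo.
......
......
gen 20: ......
......
.....^
..o.o.
..o..o
...oo.
......
......
gen 21: ......
......
>....o
..o.o.
..o..o
...oo.
......
......
gen 22: ......
......
o....o
v.o.o.
..o..o
...oo.
......
......
gen 23: ......
......
o....o
o.o.o<
..o..o
...oo.
......
......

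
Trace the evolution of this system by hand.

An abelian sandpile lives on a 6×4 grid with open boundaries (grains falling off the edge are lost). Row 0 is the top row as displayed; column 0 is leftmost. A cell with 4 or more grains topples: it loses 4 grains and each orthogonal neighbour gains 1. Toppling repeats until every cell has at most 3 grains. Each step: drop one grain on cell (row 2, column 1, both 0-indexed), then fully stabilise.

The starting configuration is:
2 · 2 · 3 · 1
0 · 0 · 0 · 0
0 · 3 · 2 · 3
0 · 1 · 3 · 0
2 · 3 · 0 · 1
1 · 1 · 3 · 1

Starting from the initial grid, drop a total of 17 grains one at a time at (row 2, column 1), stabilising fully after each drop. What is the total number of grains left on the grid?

47

step 0: 2 · 2 · 3 · 1
0 · 0 · 0 · 0
0 · 3 · 2 · 3
0 · 1 · 3 · 0
2 · 3 · 0 · 1
1 · 1 · 3 · 1
step 1: 2 · 2 · 3 · 1
0 · 1 · 0 · 0
1 · 0 · 3 · 3
0 · 2 · 3 · 0
2 · 3 · 0 · 1
1 · 1 · 3 · 1
step 2: 2 · 2 · 3 · 1
0 · 1 · 0 · 0
1 · 1 · 3 · 3
0 · 2 · 3 · 0
2 · 3 · 0 · 1
1 · 1 · 3 · 1
step 3: 2 · 2 · 3 · 1
0 · 1 · 0 · 0
1 · 2 · 3 · 3
0 · 2 · 3 · 0
2 · 3 · 0 · 1
1 · 1 · 3 · 1
step 4: 2 · 2 · 3 · 1
0 · 1 · 0 · 0
1 · 3 · 3 · 3
0 · 2 · 3 · 0
2 · 3 · 0 · 1
1 · 1 · 3 · 1
step 5: 2 · 2 · 3 · 1
0 · 2 · 1 · 1
2 · 2 · 2 · 0
1 · 1 · 1 · 2
3 · 0 · 2 · 1
1 · 2 · 3 · 1
step 6: 2 · 2 · 3 · 1
0 · 2 · 1 · 1
2 · 3 · 2 · 0
1 · 1 · 1 · 2
3 · 0 · 2 · 1
1 · 2 · 3 · 1
step 7: 2 · 2 · 3 · 1
0 · 3 · 1 · 1
3 · 0 · 3 · 0
1 · 2 · 1 · 2
3 · 0 · 2 · 1
1 · 2 · 3 · 1
step 8: 2 · 2 · 3 · 1
0 · 3 · 1 · 1
3 · 1 · 3 · 0
1 · 2 · 1 · 2
3 · 0 · 2 · 1
1 · 2 · 3 · 1
step 9: 2 · 2 · 3 · 1
0 · 3 · 1 · 1
3 · 2 · 3 · 0
1 · 2 · 1 · 2
3 · 0 · 2 · 1
1 · 2 · 3 · 1
step 10: 2 · 2 · 3 · 1
0 · 3 · 1 · 1
3 · 3 · 3 · 0
1 · 2 · 1 · 2
3 · 0 · 2 · 1
1 · 2 · 3 · 1
step 11: 2 · 3 · 3 · 1
2 · 0 · 3 · 1
0 · 3 · 0 · 1
2 · 3 · 2 · 2
3 · 0 · 2 · 1
1 · 2 · 3 · 1
step 12: 2 · 3 · 3 · 1
2 · 1 · 3 · 1
1 · 1 · 1 · 1
3 · 0 · 3 · 2
3 · 1 · 2 · 1
1 · 2 · 3 · 1
step 13: 2 · 3 · 3 · 1
2 · 1 · 3 · 1
1 · 2 · 1 · 1
3 · 0 · 3 · 2
3 · 1 · 2 · 1
1 · 2 · 3 · 1
step 14: 2 · 3 · 3 · 1
2 · 1 · 3 · 1
1 · 3 · 1 · 1
3 · 0 · 3 · 2
3 · 1 · 2 · 1
1 · 2 · 3 · 1
step 15: 2 · 3 · 3 · 1
2 · 2 · 3 · 1
2 · 0 · 2 · 1
3 · 1 · 3 · 2
3 · 1 · 2 · 1
1 · 2 · 3 · 1
step 16: 2 · 3 · 3 · 1
2 · 2 · 3 · 1
2 · 1 · 2 · 1
3 · 1 · 3 · 2
3 · 1 · 2 · 1
1 · 2 · 3 · 1
step 17: 2 · 3 · 3 · 1
2 · 2 · 3 · 1
2 · 2 · 2 · 1
3 · 1 · 3 · 2
3 · 1 · 2 · 1
1 · 2 · 3 · 1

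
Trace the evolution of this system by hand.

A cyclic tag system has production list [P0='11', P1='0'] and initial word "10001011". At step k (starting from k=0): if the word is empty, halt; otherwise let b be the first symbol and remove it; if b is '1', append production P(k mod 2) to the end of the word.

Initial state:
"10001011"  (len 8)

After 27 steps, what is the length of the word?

gen 0: "10001011"  (len 8)
gen 1: "000101111"  (len 9)
gen 2: "00101111"  (len 8)
gen 3: "0101111"  (len 7)
gen 4: "101111"  (len 6)
gen 5: "0111111"  (len 7)
gen 6: "111111"  (len 6)
gen 7: "1111111"  (len 7)
gen 8: "1111110"  (len 7)
gen 9: "11111011"  (len 8)
gen 10: "11110110"  (len 8)
gen 11: "111011011"  (len 9)
gen 12: "110110110"  (len 9)
gen 13: "1011011011"  (len 10)
gen 14: "0110110110"  (len 10)
gen 15: "110110110"  (len 9)
gen 16: "101101100"  (len 9)
gen 17: "0110110011"  (len 10)
gen 18: "110110011"  (len 9)
gen 19: "1011001111"  (len 10)
gen 20: "0110011110"  (len 10)
gen 21: "110011110"  (len 9)
gen 22: "100111100"  (len 9)
gen 23: "0011110011"  (len 10)
gen 24: "011110011"  (len 9)
gen 25: "11110011"  (len 8)
gen 26: "11100110"  (len 8)
gen 27: "110011011"  (len 9)

9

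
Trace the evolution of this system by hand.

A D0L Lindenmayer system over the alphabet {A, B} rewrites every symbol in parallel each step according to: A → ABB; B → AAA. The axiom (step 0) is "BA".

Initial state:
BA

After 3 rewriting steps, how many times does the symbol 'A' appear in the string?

k=0  BA
k=1  AAAABB
k=2  ABBABBABBABBAAAAAA
k=3  ABBAAAAAAABBAAAAAAABBAAAAAAABBAAAAAAABBABBABBABBABBABB

34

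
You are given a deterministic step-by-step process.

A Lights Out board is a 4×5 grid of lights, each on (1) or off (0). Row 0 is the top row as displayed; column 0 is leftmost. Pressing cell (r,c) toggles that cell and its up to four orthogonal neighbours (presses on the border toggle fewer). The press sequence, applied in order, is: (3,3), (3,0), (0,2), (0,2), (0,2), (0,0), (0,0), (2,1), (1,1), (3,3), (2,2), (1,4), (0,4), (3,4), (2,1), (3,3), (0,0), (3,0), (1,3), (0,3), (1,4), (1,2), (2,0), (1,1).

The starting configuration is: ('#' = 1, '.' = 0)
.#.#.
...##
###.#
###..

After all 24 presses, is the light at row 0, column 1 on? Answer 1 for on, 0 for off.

1

0) .#.#.
...##
###.#
###..
1) .#.#.
...##
#####
##.##
2) .#.#.
...##
.####
...##
3) ..#..
..###
.####
...##
4) .#.#.
...##
.####
...##
5) ..#..
..###
.####
...##
6) ###..
#.###
.####
...##
7) ..#..
..###
.####
...##
8) ..#..
.####
#..##
.#.##
9) .##..
#..##
##.##
.#.##
10) .##..
#..##
##..#
.##..
11) .##..
#.###
#.###
.#...
12) .##.#
#.#..
#.##.
.#...
13) .###.
#.#.#
#.##.
.#...
14) .###.
#.#.#
#.###
.#.##
15) .###.
###.#
.#.##
...##
16) .###.
###.#
.#..#
..#..
17) #.##.
.##.#
.#..#
..#..
18) #.##.
.##.#
##..#
###..
19) #.#..
.#.#.
##.##
###..
20) #..##
.#...
##.##
###..
21) #..#.
.#.##
##.#.
###..
22) #.##.
..#.#
####.
###..
23) #.##.
#.#.#
..##.
.##..
24) ####.
.#..#
.###.
.##..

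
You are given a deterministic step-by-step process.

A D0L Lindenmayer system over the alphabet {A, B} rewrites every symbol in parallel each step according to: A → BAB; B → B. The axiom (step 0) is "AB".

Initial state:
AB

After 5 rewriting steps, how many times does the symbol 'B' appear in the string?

11

t=0: AB
t=1: BABB
t=2: BBABBB
t=3: BBBABBBB
t=4: BBBBABBBBB
t=5: BBBBBABBBBBB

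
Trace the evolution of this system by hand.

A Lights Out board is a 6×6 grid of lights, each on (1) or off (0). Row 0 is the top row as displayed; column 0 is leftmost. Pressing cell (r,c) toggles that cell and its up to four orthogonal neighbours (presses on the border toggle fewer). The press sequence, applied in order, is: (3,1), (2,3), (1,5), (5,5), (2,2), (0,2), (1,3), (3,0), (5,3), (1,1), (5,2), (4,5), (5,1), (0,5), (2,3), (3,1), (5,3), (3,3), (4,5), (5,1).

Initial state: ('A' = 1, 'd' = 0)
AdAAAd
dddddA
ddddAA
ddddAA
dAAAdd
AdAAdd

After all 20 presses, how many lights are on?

step 0: AdAAAd
dddddA
ddddAA
ddddAA
dAAAdd
AdAAdd
step 1: AdAAAd
dddddA
dAddAA
AAAdAA
ddAAdd
AdAAdd
step 2: AdAAAd
dddAdA
dAAAdA
AAAAAA
ddAAdd
AdAAdd
step 3: AdAAAA
dddAAd
dAAAdd
AAAAAA
ddAAdd
AdAAdd
step 4: AdAAAA
dddAAd
dAAAdd
AAAAAA
ddAAdA
AdAAAA
step 5: AdAAAA
ddAAAd
dddddd
AAdAAA
ddAAdA
AdAAAA
step 6: AAddAA
dddAAd
dddddd
AAdAAA
ddAAdA
AdAAAA
step 7: AAdAAA
ddAddd
dddAdd
AAdAAA
ddAAdA
AdAAAA
step 8: AAdAAA
ddAddd
AddAdd
dddAAA
AdAAdA
AdAAAA
step 9: AAdAAA
ddAddd
AddAdd
dddAAA
AdAddA
AddddA
step 10: AddAAA
AAdddd
AAdAdd
dddAAA
AdAddA
AddddA
step 11: AddAAA
AAdddd
AAdAdd
dddAAA
AddddA
AAAAdA
step 12: AddAAA
AAdddd
AAdAdd
dddAAd
AdddAd
AAAAdd
step 13: AddAAA
AAdddd
AAdAdd
dddAAd
AAddAd
dddAdd
step 14: AddAdd
AAdddA
AAdAdd
dddAAd
AAddAd
dddAdd
step 15: AddAdd
AAdAdA
AAAdAd
ddddAd
AAddAd
dddAdd
step 16: AddAdd
AAdAdA
AdAdAd
AAAdAd
AdddAd
dddAdd
step 17: AddAdd
AAdAdA
AdAdAd
AAAdAd
AddAAd
ddAdAd
step 18: AddAdd
AAdAdA
AdAAAd
AAdAdd
AdddAd
ddAdAd
step 19: AddAdd
AAdAdA
AdAAAd
AAdAdA
AddddA
ddAdAA
step 20: AddAdd
AAdAdA
AdAAAd
AAdAdA
AAdddA
AAddAA

21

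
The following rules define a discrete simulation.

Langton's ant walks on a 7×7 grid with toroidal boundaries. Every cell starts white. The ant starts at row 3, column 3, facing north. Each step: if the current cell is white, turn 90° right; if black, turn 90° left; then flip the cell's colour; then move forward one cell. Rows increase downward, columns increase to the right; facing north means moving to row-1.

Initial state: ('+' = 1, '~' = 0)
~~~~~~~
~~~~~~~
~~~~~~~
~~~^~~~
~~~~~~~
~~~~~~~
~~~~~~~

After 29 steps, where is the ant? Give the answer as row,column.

gen 0: ~~~~~~~
~~~~~~~
~~~~~~~
~~~^~~~
~~~~~~~
~~~~~~~
~~~~~~~
gen 1: ~~~~~~~
~~~~~~~
~~~~~~~
~~~+>~~
~~~~~~~
~~~~~~~
~~~~~~~
gen 2: ~~~~~~~
~~~~~~~
~~~~~~~
~~~++~~
~~~~v~~
~~~~~~~
~~~~~~~
gen 3: ~~~~~~~
~~~~~~~
~~~~~~~
~~~++~~
~~~<+~~
~~~~~~~
~~~~~~~
gen 4: ~~~~~~~
~~~~~~~
~~~~~~~
~~~^+~~
~~~++~~
~~~~~~~
~~~~~~~
gen 5: ~~~~~~~
~~~~~~~
~~~~~~~
~~<~+~~
~~~++~~
~~~~~~~
~~~~~~~
gen 6: ~~~~~~~
~~~~~~~
~~^~~~~
~~+~+~~
~~~++~~
~~~~~~~
~~~~~~~
gen 7: ~~~~~~~
~~~~~~~
~~+>~~~
~~+~+~~
~~~++~~
~~~~~~~
~~~~~~~
gen 8: ~~~~~~~
~~~~~~~
~~++~~~
~~+v+~~
~~~++~~
~~~~~~~
~~~~~~~
gen 9: ~~~~~~~
~~~~~~~
~~++~~~
~~<++~~
~~~++~~
~~~~~~~
~~~~~~~
gen 10: ~~~~~~~
~~~~~~~
~~++~~~
~~~++~~
~~v++~~
~~~~~~~
~~~~~~~
gen 11: ~~~~~~~
~~~~~~~
~~++~~~
~~~++~~
~<+++~~
~~~~~~~
~~~~~~~
gen 12: ~~~~~~~
~~~~~~~
~~++~~~
~^~++~~
~++++~~
~~~~~~~
~~~~~~~
gen 13: ~~~~~~~
~~~~~~~
~~++~~~
~+>++~~
~++++~~
~~~~~~~
~~~~~~~
gen 14: ~~~~~~~
~~~~~~~
~~++~~~
~++++~~
~+v++~~
~~~~~~~
~~~~~~~
gen 15: ~~~~~~~
~~~~~~~
~~++~~~
~++++~~
~+~>+~~
~~~~~~~
~~~~~~~
gen 16: ~~~~~~~
~~~~~~~
~~++~~~
~++^+~~
~+~~+~~
~~~~~~~
~~~~~~~
gen 17: ~~~~~~~
~~~~~~~
~~++~~~
~+<~+~~
~+~~+~~
~~~~~~~
~~~~~~~
gen 18: ~~~~~~~
~~~~~~~
~~++~~~
~+~~+~~
~+v~+~~
~~~~~~~
~~~~~~~
gen 19: ~~~~~~~
~~~~~~~
~~++~~~
~+~~+~~
~<+~+~~
~~~~~~~
~~~~~~~
gen 20: ~~~~~~~
~~~~~~~
~~++~~~
~+~~+~~
~~+~+~~
~v~~~~~
~~~~~~~
gen 21: ~~~~~~~
~~~~~~~
~~++~~~
~+~~+~~
~~+~+~~
<+~~~~~
~~~~~~~
gen 22: ~~~~~~~
~~~~~~~
~~++~~~
~+~~+~~
^~+~+~~
++~~~~~
~~~~~~~
gen 23: ~~~~~~~
~~~~~~~
~~++~~~
~+~~+~~
+>+~+~~
++~~~~~
~~~~~~~
gen 24: ~~~~~~~
~~~~~~~
~~++~~~
~+~~+~~
+++~+~~
+v~~~~~
~~~~~~~
gen 25: ~~~~~~~
~~~~~~~
~~++~~~
~+~~+~~
+++~+~~
+~>~~~~
~~~~~~~
gen 26: ~~~~~~~
~~~~~~~
~~++~~~
~+~~+~~
+++~+~~
+~+~~~~
~~v~~~~
gen 27: ~~~~~~~
~~~~~~~
~~++~~~
~+~~+~~
+++~+~~
+~+~~~~
~<+~~~~
gen 28: ~~~~~~~
~~~~~~~
~~++~~~
~+~~+~~
+++~+~~
+^+~~~~
~++~~~~
gen 29: ~~~~~~~
~~~~~~~
~~++~~~
~+~~+~~
+++~+~~
++>~~~~
~++~~~~

5,2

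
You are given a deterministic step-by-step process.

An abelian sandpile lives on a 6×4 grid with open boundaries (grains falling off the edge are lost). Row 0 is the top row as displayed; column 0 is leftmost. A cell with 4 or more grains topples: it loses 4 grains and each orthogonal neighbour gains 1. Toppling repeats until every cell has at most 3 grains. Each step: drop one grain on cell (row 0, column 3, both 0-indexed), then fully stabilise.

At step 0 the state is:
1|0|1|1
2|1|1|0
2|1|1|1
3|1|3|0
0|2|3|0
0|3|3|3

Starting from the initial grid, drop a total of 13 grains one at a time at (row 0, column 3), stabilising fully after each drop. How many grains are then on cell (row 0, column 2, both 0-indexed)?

0) 1|0|1|1
2|1|1|0
2|1|1|1
3|1|3|0
0|2|3|0
0|3|3|3
1) 1|0|1|2
2|1|1|0
2|1|1|1
3|1|3|0
0|2|3|0
0|3|3|3
2) 1|0|1|3
2|1|1|0
2|1|1|1
3|1|3|0
0|2|3|0
0|3|3|3
3) 1|0|2|0
2|1|1|1
2|1|1|1
3|1|3|0
0|2|3|0
0|3|3|3
4) 1|0|2|1
2|1|1|1
2|1|1|1
3|1|3|0
0|2|3|0
0|3|3|3
5) 1|0|2|2
2|1|1|1
2|1|1|1
3|1|3|0
0|2|3|0
0|3|3|3
6) 1|0|2|3
2|1|1|1
2|1|1|1
3|1|3|0
0|2|3|0
0|3|3|3
7) 1|0|3|0
2|1|1|2
2|1|1|1
3|1|3|0
0|2|3|0
0|3|3|3
8) 1|0|3|1
2|1|1|2
2|1|1|1
3|1|3|0
0|2|3|0
0|3|3|3
9) 1|0|3|2
2|1|1|2
2|1|1|1
3|1|3|0
0|2|3|0
0|3|3|3
10) 1|0|3|3
2|1|1|2
2|1|1|1
3|1|3|0
0|2|3|0
0|3|3|3
11) 1|1|0|1
2|1|2|3
2|1|1|1
3|1|3|0
0|2|3|0
0|3|3|3
12) 1|1|0|2
2|1|2|3
2|1|1|1
3|1|3|0
0|2|3|0
0|3|3|3
13) 1|1|0|3
2|1|2|3
2|1|1|1
3|1|3|0
0|2|3|0
0|3|3|3

0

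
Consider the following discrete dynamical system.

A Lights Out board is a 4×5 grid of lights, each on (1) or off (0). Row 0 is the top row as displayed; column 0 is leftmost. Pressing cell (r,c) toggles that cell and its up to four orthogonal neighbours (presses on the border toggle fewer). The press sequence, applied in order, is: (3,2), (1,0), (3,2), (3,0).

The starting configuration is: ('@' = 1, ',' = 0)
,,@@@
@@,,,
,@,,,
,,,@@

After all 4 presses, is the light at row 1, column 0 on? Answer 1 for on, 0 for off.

k=0  ,,@@@
@@,,,
,@,,,
,,,@@
k=1  ,,@@@
@@,,,
,@@,,
,@@,@
k=2  @,@@@
,,,,,
@@@,,
,@@,@
k=3  @,@@@
,,,,,
@@,,,
,,,@@
k=4  @,@@@
,,,,,
,@,,,
@@,@@

0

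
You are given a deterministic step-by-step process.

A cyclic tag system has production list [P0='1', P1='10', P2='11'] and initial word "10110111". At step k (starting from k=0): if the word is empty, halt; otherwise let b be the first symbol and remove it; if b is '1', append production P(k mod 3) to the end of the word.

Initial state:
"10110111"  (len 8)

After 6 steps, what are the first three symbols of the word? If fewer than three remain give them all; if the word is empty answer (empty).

111

step 0: "10110111"  (len 8)
step 1: "01101111"  (len 8)
step 2: "1101111"  (len 7)
step 3: "10111111"  (len 8)
step 4: "01111111"  (len 8)
step 5: "1111111"  (len 7)
step 6: "11111111"  (len 8)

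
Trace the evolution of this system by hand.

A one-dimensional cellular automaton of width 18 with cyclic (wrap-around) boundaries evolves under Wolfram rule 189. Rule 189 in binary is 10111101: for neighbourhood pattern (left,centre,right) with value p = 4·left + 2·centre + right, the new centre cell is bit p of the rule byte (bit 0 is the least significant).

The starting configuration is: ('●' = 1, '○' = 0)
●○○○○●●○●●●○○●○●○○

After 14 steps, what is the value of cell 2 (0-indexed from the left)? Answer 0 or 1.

1

k=0  ●○○○○●●○●●●○○●○●○○
k=1  ●●●●○●○●●●○●○●●●●○
k=2  ●●●○●●●●●○●●●●●●○●
k=3  ●●○●●●●●○●●●●●●○●●
k=4  ●○●●●●●○●●●●●●○●●●
k=5  ○●●●●●○●●●●●●○●●●●
k=6  ●●●●●○●●●●●●○●●●●○
k=7  ●●●●○●●●●●●○●●●●○●
k=8  ●●●○●●●●●●○●●●●○●●
k=9  ●●○●●●●●●○●●●●○●●●
k=10  ●○●●●●●●○●●●●○●●●●
k=11  ○●●●●●●○●●●●○●●●●●
k=12  ●●●●●●○●●●●○●●●●●○
k=13  ●●●●●○●●●●○●●●●●○●
k=14  ●●●●○●●●●○●●●●●○●●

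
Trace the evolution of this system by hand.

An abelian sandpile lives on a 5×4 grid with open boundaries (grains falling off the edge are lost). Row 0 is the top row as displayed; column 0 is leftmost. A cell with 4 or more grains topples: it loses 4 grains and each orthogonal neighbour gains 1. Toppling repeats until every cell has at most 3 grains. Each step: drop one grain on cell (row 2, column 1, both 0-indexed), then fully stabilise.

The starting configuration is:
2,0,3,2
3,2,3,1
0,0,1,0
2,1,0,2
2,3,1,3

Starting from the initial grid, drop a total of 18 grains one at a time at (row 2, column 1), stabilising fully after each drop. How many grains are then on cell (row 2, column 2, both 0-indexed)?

2

gen 0: 2,0,3,2
3,2,3,1
0,0,1,0
2,1,0,2
2,3,1,3
gen 1: 2,0,3,2
3,2,3,1
0,1,1,0
2,1,0,2
2,3,1,3
gen 2: 2,0,3,2
3,2,3,1
0,2,1,0
2,1,0,2
2,3,1,3
gen 3: 2,0,3,2
3,2,3,1
0,3,1,0
2,1,0,2
2,3,1,3
gen 4: 2,0,3,2
3,3,3,1
1,0,2,0
2,2,0,2
2,3,1,3
gen 5: 2,0,3,2
3,3,3,1
1,1,2,0
2,2,0,2
2,3,1,3
gen 6: 2,0,3,2
3,3,3,1
1,2,2,0
2,2,0,2
2,3,1,3
gen 7: 2,0,3,2
3,3,3,1
1,3,2,0
2,2,0,2
2,3,1,3
gen 8: 3,2,0,3
0,2,2,2
3,2,0,1
2,3,1,2
2,3,1,3
gen 9: 3,2,0,3
0,2,2,2
3,3,0,1
2,3,1,2
2,3,1,3
gen 10: 3,2,0,3
1,3,2,2
1,2,1,1
1,2,2,2
0,1,2,3
gen 11: 3,2,0,3
1,3,2,2
1,3,1,1
1,2,2,2
0,1,2,3
gen 12: 3,3,0,3
2,0,3,2
2,1,2,1
1,3,2,2
0,1,2,3
gen 13: 3,3,0,3
2,0,3,2
2,2,2,1
1,3,2,2
0,1,2,3
gen 14: 3,3,0,3
2,0,3,2
2,3,2,1
1,3,2,2
0,1,2,3
gen 15: 3,3,0,3
2,1,3,2
3,1,3,1
2,0,3,2
0,2,2,3
gen 16: 3,3,0,3
2,1,3,2
3,2,3,1
2,0,3,2
0,2,2,3
gen 17: 3,3,0,3
2,1,3,2
3,3,3,1
2,0,3,2
0,2,2,3
gen 18: 3,3,1,3
3,3,0,3
0,2,2,2
3,2,0,3
0,2,3,3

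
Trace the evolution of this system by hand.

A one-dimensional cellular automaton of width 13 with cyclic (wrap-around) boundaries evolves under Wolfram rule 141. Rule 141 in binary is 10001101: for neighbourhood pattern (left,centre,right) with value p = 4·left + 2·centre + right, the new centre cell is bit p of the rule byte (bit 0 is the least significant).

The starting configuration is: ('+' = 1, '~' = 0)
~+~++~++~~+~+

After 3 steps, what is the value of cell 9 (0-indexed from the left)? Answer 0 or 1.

t=0: ~+~++~++~~+~+
t=1: ~+~+~~+~~~+~+
t=2: ~+~+~~+~+~+~+
t=3: ~+~+~~+~+~+~+

0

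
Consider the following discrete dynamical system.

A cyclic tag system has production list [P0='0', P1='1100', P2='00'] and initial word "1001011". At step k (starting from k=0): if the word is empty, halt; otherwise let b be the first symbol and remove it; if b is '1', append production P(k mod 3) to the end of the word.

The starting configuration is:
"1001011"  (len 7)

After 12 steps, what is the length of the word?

k=0  "1001011"  (len 7)
k=1  "0010110"  (len 7)
k=2  "010110"  (len 6)
k=3  "10110"  (len 5)
k=4  "01100"  (len 5)
k=5  "1100"  (len 4)
k=6  "10000"  (len 5)
k=7  "00000"  (len 5)
k=8  "0000"  (len 4)
k=9  "000"  (len 3)
k=10  "00"  (len 2)
k=11  "0"  (len 1)
k=12  (halted — word empty)

0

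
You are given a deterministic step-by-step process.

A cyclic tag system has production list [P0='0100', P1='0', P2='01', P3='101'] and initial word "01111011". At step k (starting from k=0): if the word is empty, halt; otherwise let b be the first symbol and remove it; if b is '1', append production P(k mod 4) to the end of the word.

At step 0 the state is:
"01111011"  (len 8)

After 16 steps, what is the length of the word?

16

t=0: "01111011"  (len 8)
t=1: "1111011"  (len 7)
t=2: "1110110"  (len 7)
t=3: "11011001"  (len 8)
t=4: "1011001101"  (len 10)
t=5: "0110011010100"  (len 13)
t=6: "110011010100"  (len 12)
t=7: "1001101010001"  (len 13)
t=8: "001101010001101"  (len 15)
t=9: "01101010001101"  (len 14)
t=10: "1101010001101"  (len 13)
t=11: "10101000110101"  (len 14)
t=12: "0101000110101101"  (len 16)
t=13: "101000110101101"  (len 15)
t=14: "010001101011010"  (len 15)
t=15: "10001101011010"  (len 14)
t=16: "0001101011010101"  (len 16)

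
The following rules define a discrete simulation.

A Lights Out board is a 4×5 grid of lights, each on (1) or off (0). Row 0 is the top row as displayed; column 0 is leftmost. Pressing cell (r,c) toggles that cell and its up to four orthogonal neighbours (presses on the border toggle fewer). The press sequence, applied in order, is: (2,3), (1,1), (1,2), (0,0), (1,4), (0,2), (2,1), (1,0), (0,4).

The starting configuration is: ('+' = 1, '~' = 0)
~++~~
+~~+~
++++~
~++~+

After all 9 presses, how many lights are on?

gen 0: ~++~~
+~~+~
++++~
~++~+
gen 1: ~++~~
+~~~~
++~~+
~++++
gen 2: ~~+~~
~++~~
+~~~+
~++++
gen 3: ~~~~~
~~~+~
+~+~+
~++++
gen 4: ++~~~
+~~+~
+~+~+
~++++
gen 5: ++~~+
+~~~+
+~+~~
~++++
gen 6: +~+++
+~+~+
+~+~~
~++++
gen 7: +~+++
+++~+
~+~~~
~~+++
gen 8: ~~+++
~~+~+
++~~~
~~+++
gen 9: ~~+~~
~~+~~
++~~~
~~+++

7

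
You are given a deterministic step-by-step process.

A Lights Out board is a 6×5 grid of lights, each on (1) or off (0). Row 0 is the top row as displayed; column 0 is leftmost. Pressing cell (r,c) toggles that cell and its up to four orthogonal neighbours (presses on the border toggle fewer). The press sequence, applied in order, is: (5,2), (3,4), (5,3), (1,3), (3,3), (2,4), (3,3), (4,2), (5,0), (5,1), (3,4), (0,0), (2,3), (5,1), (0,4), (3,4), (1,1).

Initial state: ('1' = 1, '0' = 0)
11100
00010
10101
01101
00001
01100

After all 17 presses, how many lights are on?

16

k=0  11100
00010
10101
01101
00001
01100
k=1  11100
00010
10101
01101
00101
00010
k=2  11100
00010
10100
01110
00100
00010
k=3  11100
00010
10100
01110
00110
00101
k=4  11110
00101
10110
01110
00110
00101
k=5  11110
00101
10100
01001
00100
00101
k=6  11110
00100
10111
01000
00100
00101
k=7  11110
00100
10101
01111
00110
00101
k=8  11110
00100
10101
01011
01000
00001
k=9  11110
00100
10101
01011
11000
11001
k=10  11110
00100
10101
01011
10000
00101
k=11  11110
00100
10100
01000
10001
00101
k=12  00110
10100
10100
01000
10001
00101
k=13  00110
10110
10011
01010
10001
00101
k=14  00110
10110
10011
01010
11001
11001
k=15  00101
10111
10011
01010
11001
11001
k=16  00101
10111
10010
01001
11000
11001
k=17  01101
01011
11010
01001
11000
11001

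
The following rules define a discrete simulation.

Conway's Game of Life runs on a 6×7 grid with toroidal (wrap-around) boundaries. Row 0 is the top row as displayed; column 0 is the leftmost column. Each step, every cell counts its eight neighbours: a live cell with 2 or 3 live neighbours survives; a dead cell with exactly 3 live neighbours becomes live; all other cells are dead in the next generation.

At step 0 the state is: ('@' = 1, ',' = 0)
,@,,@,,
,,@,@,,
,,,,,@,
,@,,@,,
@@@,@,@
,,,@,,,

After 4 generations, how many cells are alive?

4

t=0: ,@,,@,,
,,@,@,,
,,,,,@,
,@,,@,,
@@@,@,@
,,,@,,,
t=1: ,,@,@,,
,,,@@@,
,,,@@@,
,@@@@,@
@@@,@@,
,,,@@@,
t=2: ,,@,,,,
,,@,,,,
,,,,,,@
,,,,,,@
@,,,,,,
,,,,,,@
t=3: ,,,,,,,
,,,,,,,
,,,,,,,
@,,,,,@
@,,,,,@
,,,,,,,
t=4: ,,,,,,,
,,,,,,,
,,,,,,,
@,,,,,@
@,,,,,@
,,,,,,,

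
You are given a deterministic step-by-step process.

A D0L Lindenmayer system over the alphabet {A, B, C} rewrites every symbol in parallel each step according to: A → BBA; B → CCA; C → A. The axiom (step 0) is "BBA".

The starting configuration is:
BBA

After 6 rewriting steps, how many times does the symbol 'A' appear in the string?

[0] BBA
[1] CCACCABBA
[2] AABBAAABBACCACCABBA
[3] BBABBACCACCABBABBABBACCACCABBAAABBAAABBACCACCABBA
[4] CCACCABBACCACCABBAAABBAAABBACCACCABBACCACCABBACCACCABBAAAB…CCACCABBABBABBACCACCABBABBABBACCACCABBAAABBAAABBACCACCABBA  (len 123)
[5] AABBAAABBACCACCABBAAABBAAABBACCACCABBABBABBACCACCABBABBABB…CCACCABBABBABBACCACCABBABBABBACCACCABBAAABBAAABBACCACCABBA  (len 297)
[6] BBABBACCACCABBABBABBACCACCABBAAABBAAABBACCACCABBABBABBACCA…CCACCABBABBABBACCACCABBABBABBACCACCABBAAABBAAABBACCACCABBA  (len 739)

297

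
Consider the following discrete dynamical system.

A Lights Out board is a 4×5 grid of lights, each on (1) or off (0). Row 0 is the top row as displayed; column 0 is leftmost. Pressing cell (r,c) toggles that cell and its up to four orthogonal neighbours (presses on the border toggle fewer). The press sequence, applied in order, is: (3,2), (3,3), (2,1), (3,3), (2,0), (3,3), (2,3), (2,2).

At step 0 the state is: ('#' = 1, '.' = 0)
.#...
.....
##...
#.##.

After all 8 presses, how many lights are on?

9

k=0  .#...
.....
##...
#.##.
k=1  .#...
.....
###..
##...
k=2  .#...
.....
####.
#####
k=3  .#...
.#...
...#.
#.###
k=4  .#...
.#...
.....
#....
k=5  .#...
##...
##...
.....
k=6  .#...
##...
##.#.
..###
k=7  .#...
##.#.
###.#
..#.#
k=8  .#...
####.
#..##
....#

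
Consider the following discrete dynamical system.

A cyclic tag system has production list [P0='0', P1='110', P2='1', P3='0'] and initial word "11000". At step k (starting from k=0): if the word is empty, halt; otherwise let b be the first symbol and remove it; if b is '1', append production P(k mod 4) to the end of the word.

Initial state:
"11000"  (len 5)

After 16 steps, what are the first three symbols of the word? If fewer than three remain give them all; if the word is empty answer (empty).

k=0  "11000"  (len 5)
k=1  "10000"  (len 5)
k=2  "0000110"  (len 7)
k=3  "000110"  (len 6)
k=4  "00110"  (len 5)
k=5  "0110"  (len 4)
k=6  "110"  (len 3)
k=7  "101"  (len 3)
k=8  "010"  (len 3)
k=9  "10"  (len 2)
k=10  "0110"  (len 4)
k=11  "110"  (len 3)
k=12  "100"  (len 3)
k=13  "000"  (len 3)
k=14  "00"  (len 2)
k=15  "0"  (len 1)
k=16  (halted — word empty)

(empty)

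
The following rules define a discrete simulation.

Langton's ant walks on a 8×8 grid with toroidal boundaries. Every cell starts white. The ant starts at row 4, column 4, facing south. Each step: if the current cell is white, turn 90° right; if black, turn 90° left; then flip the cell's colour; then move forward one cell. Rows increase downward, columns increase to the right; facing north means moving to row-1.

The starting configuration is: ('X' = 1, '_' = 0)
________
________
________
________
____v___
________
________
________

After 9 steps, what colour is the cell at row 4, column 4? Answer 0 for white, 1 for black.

k=0  ________
________
________
________
____v___
________
________
________
k=1  ________
________
________
________
___<X___
________
________
________
k=2  ________
________
________
___^____
___XX___
________
________
________
k=3  ________
________
________
___X>___
___XX___
________
________
________
k=4  ________
________
________
___XX___
___Xv___
________
________
________
k=5  ________
________
________
___XX___
___X_>__
________
________
________
k=6  ________
________
________
___XX___
___X_X__
_____v__
________
________
k=7  ________
________
________
___XX___
___X_X__
____<X__
________
________
k=8  ________
________
________
___XX___
___X^X__
____XX__
________
________
k=9  ________
________
________
___XX___
___XX>__
____XX__
________
________

1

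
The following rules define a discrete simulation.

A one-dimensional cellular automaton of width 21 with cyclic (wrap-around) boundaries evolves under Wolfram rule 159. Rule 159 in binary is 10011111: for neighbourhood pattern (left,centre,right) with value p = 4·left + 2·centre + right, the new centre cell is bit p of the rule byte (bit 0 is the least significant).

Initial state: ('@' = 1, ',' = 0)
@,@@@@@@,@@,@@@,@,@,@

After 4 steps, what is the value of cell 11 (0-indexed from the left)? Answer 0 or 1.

[0] @,@@@@@@,@@,@@@,@,@,@
[1] ,,@@@@@,,@,,@@,,@,@,@
[2] @@@@@@,@@@@@@,@@@,@,@
[3] @@@@@,,@@@@@,,@@,,@,@
[4] @@@@,@@@@@@,@@@,@@@,@

0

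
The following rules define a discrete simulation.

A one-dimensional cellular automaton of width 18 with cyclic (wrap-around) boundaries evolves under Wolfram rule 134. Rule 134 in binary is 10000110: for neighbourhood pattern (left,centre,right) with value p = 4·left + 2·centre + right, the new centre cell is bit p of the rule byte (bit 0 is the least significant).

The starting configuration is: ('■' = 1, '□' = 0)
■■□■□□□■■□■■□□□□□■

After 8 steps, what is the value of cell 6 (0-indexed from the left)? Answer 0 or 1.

k=0  ■■□■□□□■■□■■□□□□□■
k=1  ■□□■□□■□□□□□□□□□■□
k=2  ■□■■□■■□□□□□□□□■■□
k=3  ■□□□□□□□□□□□□□■□□□
k=4  ■□□□□□□□□□□□□■■□□■
k=5  □□□□□□□□□□□□■□□□■□
k=6  □□□□□□□□□□□■■□□■■□
k=7  □□□□□□□□□□■□□□■□□□
k=8  □□□□□□□□□■■□□■■□□□

0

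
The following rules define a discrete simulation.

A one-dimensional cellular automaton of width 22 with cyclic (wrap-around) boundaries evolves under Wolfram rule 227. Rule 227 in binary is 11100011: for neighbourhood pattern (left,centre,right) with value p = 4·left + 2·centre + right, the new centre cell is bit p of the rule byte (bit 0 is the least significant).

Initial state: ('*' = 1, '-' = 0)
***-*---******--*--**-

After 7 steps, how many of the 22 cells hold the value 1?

14

k=0  ***-*---******--*--**-
k=1  -***--**-*****-*--*-**
k=2  *-**-*-**-*****--*-*-*
k=3  **-**-*-**-****-*-*-*-
k=4  -**-**-*-**-****-*-*-*
k=5  *-**-**-*-**-****-*-*-
k=6  -*-**-**-*-**-****-*-*
k=7  *-*-**-**-*-**-****-*-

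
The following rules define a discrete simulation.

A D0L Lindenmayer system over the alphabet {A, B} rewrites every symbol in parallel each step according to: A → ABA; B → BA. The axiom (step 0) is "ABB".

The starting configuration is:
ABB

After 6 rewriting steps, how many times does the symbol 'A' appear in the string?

521

[0] ABB
[1] ABABABA
[2] ABABAABABAABABAABA
[3] ABABAABABAABAABABAABABAABAABABAABABAABAABABAABA
[4] ABABAABABAABAABABAABABAABAABABAABAABABAABABAABAABABAABABAA…ABAABABAABABAABAABABAABABAABAABABAABAABABAABABAABAABABAABA  (len 123)
[5] ABABAABABAABAABABAABABAABAABABAABAABABAABABAABAABABAABABAA…ABAABABAABABAABAABABAABABAABAABABAABAABABAABABAABAABABAABA  (len 322)
[6] ABABAABABAABAABABAABABAABAABABAABAABABAABABAABAABABAABABAA…ABAABABAABABAABAABABAABABAABAABABAABAABABAABABAABAABABAABA  (len 843)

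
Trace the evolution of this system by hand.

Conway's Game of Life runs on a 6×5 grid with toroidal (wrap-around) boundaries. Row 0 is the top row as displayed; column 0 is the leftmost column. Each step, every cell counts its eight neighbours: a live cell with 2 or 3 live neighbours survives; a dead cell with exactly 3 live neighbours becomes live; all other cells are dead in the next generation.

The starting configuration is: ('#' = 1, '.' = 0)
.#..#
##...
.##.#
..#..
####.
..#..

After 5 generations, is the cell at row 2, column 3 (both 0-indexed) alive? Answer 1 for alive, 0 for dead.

0

step 0: .#..#
##...
.##.#
..#..
####.
..#..
step 1: .##..
...##
..##.
....#
...#.
....#
step 2: #.#.#
.#..#
..#..
..#.#
...##
..##.
step 3: #.#.#
.##.#
###..
..#.#
....#
###..
step 4: ....#
....#
....#
..#.#
..#.#
..#..
step 5: ...#.
#..##
#...#
#...#
.##..
.....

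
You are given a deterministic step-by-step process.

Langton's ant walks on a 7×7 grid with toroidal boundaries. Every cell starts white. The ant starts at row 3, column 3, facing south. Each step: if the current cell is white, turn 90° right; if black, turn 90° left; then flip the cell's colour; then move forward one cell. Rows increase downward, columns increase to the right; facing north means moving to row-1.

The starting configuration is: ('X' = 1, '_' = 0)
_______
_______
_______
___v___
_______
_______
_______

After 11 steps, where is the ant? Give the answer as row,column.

2,5

step 0: _______
_______
_______
___v___
_______
_______
_______
step 1: _______
_______
_______
__<X___
_______
_______
_______
step 2: _______
_______
__^____
__XX___
_______
_______
_______
step 3: _______
_______
__X>___
__XX___
_______
_______
_______
step 4: _______
_______
__XX___
__Xv___
_______
_______
_______
step 5: _______
_______
__XX___
__X_>__
_______
_______
_______
step 6: _______
_______
__XX___
__X_X__
____v__
_______
_______
step 7: _______
_______
__XX___
__X_X__
___<X__
_______
_______
step 8: _______
_______
__XX___
__X^X__
___XX__
_______
_______
step 9: _______
_______
__XX___
__XX>__
___XX__
_______
_______
step 10: _______
_______
__XX^__
__XX___
___XX__
_______
_______
step 11: _______
_______
__XXX>_
__XX___
___XX__
_______
_______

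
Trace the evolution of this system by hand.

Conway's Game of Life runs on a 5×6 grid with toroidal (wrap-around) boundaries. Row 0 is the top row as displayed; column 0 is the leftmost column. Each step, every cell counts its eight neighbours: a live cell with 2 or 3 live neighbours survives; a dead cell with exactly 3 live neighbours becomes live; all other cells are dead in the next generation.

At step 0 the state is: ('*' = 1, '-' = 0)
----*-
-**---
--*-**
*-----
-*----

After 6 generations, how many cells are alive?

2

gen 0: ----*-
-**---
--*-**
*-----
-*----
gen 1: -**---
-**-**
*-**-*
**---*
------
gen 2: ****--
----**
---*--
-**-**
--*---
gen 3: ******
**--**
*-**--
-**-*-
----**
gen 4: --*---
------
------
***-*-
------
gen 5: ------
------
-*----
-*----
--**--
gen 6: ------
------
------
-*----
--*---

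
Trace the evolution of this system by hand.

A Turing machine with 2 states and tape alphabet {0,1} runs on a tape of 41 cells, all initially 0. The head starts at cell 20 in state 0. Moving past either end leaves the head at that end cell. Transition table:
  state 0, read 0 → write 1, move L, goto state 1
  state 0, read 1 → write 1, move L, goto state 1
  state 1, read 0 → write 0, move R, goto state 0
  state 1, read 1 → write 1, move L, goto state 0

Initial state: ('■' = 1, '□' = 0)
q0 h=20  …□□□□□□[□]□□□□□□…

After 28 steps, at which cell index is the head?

20

0) q0 h=20  …□□□□□□[□]□□□□□□…
1) q1 h=19  …□□□□□□[□]■□□□□□…
2) q0 h=20  …□□□□□□[■]□□□□□□…
3) q1 h=19  …□□□□□□[□]■□□□□□…
4) q0 h=20  …□□□□□□[■]□□□□□□…
5) q1 h=19  …□□□□□□[□]■□□□□□…
6) q0 h=20  …□□□□□□[■]□□□□□□…
7) q1 h=19  …□□□□□□[□]■□□□□□…
8) q0 h=20  …□□□□□□[■]□□□□□□…
9) q1 h=19  …□□□□□□[□]■□□□□□…
10) q0 h=20  …□□□□□□[■]□□□□□□…
11) q1 h=19  …□□□□□□[□]■□□□□□…
12) q0 h=20  …□□□□□□[■]□□□□□□…
13) q1 h=19  …□□□□□□[□]■□□□□□…
14) q0 h=20  …□□□□□□[■]□□□□□□…
15) q1 h=19  …□□□□□□[□]■□□□□□…
16) q0 h=20  …□□□□□□[■]□□□□□□…
17) q1 h=19  …□□□□□□[□]■□□□□□…
18) q0 h=20  …□□□□□□[■]□□□□□□…
19) q1 h=19  …□□□□□□[□]■□□□□□…
20) q0 h=20  …□□□□□□[■]□□□□□□…
21) q1 h=19  …□□□□□□[□]■□□□□□…
22) q0 h=20  …□□□□□□[■]□□□□□□…
23) q1 h=19  …□□□□□□[□]■□□□□□…
24) q0 h=20  …□□□□□□[■]□□□□□□…
25) q1 h=19  …□□□□□□[□]■□□□□□…
26) q0 h=20  …□□□□□□[■]□□□□□□…
27) q1 h=19  …□□□□□□[□]■□□□□□…
28) q0 h=20  …□□□□□□[■]□□□□□□…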